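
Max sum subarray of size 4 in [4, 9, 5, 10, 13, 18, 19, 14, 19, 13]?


[0:4]: 28
[1:5]: 37
[2:6]: 46
[3:7]: 60
[4:8]: 64
[5:9]: 70
[6:10]: 65

Max: 70 at [5:9]


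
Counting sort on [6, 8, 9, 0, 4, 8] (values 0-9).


Input: [6, 8, 9, 0, 4, 8]
Counts: [1, 0, 0, 0, 1, 0, 1, 0, 2, 1]

Sorted: [0, 4, 6, 8, 8, 9]


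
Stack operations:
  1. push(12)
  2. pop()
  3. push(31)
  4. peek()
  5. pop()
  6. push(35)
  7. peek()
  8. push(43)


push(12) -> [12]
pop()->12, []
push(31) -> [31]
peek()->31
pop()->31, []
push(35) -> [35]
peek()->35
push(43) -> [35, 43]

Final stack: [35, 43]


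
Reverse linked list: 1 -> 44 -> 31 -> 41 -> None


Step 1: curr=1, set curr.next=prev(None) | reversed so far: 1
Step 2: curr=44, set curr.next=prev(1) | reversed so far: 44 -> 1
Step 3: curr=31, set curr.next=prev(44) | reversed so far: 31 -> 44 -> 1
Step 4: curr=41, set curr.next=prev(31) | reversed so far: 41 -> 31 -> 44 -> 1

41 -> 31 -> 44 -> 1 -> None


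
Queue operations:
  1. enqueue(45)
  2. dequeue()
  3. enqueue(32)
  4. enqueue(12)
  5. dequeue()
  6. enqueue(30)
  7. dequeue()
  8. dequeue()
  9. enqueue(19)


enqueue(45) -> [45]
dequeue()->45, []
enqueue(32) -> [32]
enqueue(12) -> [32, 12]
dequeue()->32, [12]
enqueue(30) -> [12, 30]
dequeue()->12, [30]
dequeue()->30, []
enqueue(19) -> [19]

Final queue: [19]


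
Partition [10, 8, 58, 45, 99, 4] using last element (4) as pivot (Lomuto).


Pivot: 4
Place pivot at 0: [4, 8, 58, 45, 99, 10]

Partitioned: [4, 8, 58, 45, 99, 10]


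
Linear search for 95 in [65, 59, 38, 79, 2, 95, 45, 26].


i=0: 65!=95
i=1: 59!=95
i=2: 38!=95
i=3: 79!=95
i=4: 2!=95
i=5: 95==95 found!

Found at 5, 6 comps


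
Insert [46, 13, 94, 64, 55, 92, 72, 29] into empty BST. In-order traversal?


Insert 46: root
Insert 13: L from 46
Insert 94: R from 46
Insert 64: R from 46 -> L from 94
Insert 55: R from 46 -> L from 94 -> L from 64
Insert 92: R from 46 -> L from 94 -> R from 64
Insert 72: R from 46 -> L from 94 -> R from 64 -> L from 92
Insert 29: L from 46 -> R from 13

In-order: [13, 29, 46, 55, 64, 72, 92, 94]


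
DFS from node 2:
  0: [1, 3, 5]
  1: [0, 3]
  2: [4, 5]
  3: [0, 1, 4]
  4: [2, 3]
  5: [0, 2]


Visit 2, push [5, 4]
Visit 4, push [3]
Visit 3, push [1, 0]
Visit 0, push [5, 1]
Visit 1, push []
Visit 5, push []

DFS order: [2, 4, 3, 0, 1, 5]


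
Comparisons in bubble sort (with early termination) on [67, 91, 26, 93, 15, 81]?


Algorithm: bubble sort (with early termination)
Input: [67, 91, 26, 93, 15, 81]
Sorted: [15, 26, 67, 81, 91, 93]

15


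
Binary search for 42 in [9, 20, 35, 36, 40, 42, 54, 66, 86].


Step 1: lo=0, hi=8, mid=4, val=40
Step 2: lo=5, hi=8, mid=6, val=54
Step 3: lo=5, hi=5, mid=5, val=42

Found at index 5


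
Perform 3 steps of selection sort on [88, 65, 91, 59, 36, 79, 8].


Initial: [88, 65, 91, 59, 36, 79, 8]
Step 1: min=8 at 6
  Swap: [8, 65, 91, 59, 36, 79, 88]
Step 2: min=36 at 4
  Swap: [8, 36, 91, 59, 65, 79, 88]
Step 3: min=59 at 3
  Swap: [8, 36, 59, 91, 65, 79, 88]

After 3 steps: [8, 36, 59, 91, 65, 79, 88]


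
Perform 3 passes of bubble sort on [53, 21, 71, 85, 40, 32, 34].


Initial: [53, 21, 71, 85, 40, 32, 34]
Pass 1: [21, 53, 71, 40, 32, 34, 85] (4 swaps)
Pass 2: [21, 53, 40, 32, 34, 71, 85] (3 swaps)
Pass 3: [21, 40, 32, 34, 53, 71, 85] (3 swaps)

After 3 passes: [21, 40, 32, 34, 53, 71, 85]


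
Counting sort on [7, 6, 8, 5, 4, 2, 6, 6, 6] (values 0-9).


Input: [7, 6, 8, 5, 4, 2, 6, 6, 6]
Counts: [0, 0, 1, 0, 1, 1, 4, 1, 1, 0]

Sorted: [2, 4, 5, 6, 6, 6, 6, 7, 8]


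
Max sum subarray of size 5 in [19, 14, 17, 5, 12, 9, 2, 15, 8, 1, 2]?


[0:5]: 67
[1:6]: 57
[2:7]: 45
[3:8]: 43
[4:9]: 46
[5:10]: 35
[6:11]: 28

Max: 67 at [0:5]


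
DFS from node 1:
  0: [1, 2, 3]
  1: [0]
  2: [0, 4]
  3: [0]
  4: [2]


Visit 1, push [0]
Visit 0, push [3, 2]
Visit 2, push [4]
Visit 4, push []
Visit 3, push []

DFS order: [1, 0, 2, 4, 3]


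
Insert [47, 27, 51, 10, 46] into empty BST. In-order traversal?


Insert 47: root
Insert 27: L from 47
Insert 51: R from 47
Insert 10: L from 47 -> L from 27
Insert 46: L from 47 -> R from 27

In-order: [10, 27, 46, 47, 51]


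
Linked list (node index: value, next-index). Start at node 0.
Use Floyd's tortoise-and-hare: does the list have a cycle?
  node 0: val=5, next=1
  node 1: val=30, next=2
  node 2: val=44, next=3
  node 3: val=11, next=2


Floyd's tortoise (slow, +1) and hare (fast, +2):
  init: slow=0, fast=0
  step 1: slow=1, fast=2
  step 2: slow=2, fast=2
  slow == fast at node 2: cycle detected

Cycle: yes


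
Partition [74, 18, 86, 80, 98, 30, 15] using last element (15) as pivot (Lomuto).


Pivot: 15
Place pivot at 0: [15, 18, 86, 80, 98, 30, 74]

Partitioned: [15, 18, 86, 80, 98, 30, 74]


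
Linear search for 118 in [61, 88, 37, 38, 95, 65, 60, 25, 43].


i=0: 61!=118
i=1: 88!=118
i=2: 37!=118
i=3: 38!=118
i=4: 95!=118
i=5: 65!=118
i=6: 60!=118
i=7: 25!=118
i=8: 43!=118

Not found, 9 comps


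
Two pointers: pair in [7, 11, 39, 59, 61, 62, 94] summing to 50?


lo=0(7)+hi=6(94)=101
lo=0(7)+hi=5(62)=69
lo=0(7)+hi=4(61)=68
lo=0(7)+hi=3(59)=66
lo=0(7)+hi=2(39)=46
lo=1(11)+hi=2(39)=50

Yes: 11+39=50


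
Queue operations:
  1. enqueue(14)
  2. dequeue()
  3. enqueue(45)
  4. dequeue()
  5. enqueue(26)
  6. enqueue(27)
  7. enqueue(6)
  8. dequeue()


enqueue(14) -> [14]
dequeue()->14, []
enqueue(45) -> [45]
dequeue()->45, []
enqueue(26) -> [26]
enqueue(27) -> [26, 27]
enqueue(6) -> [26, 27, 6]
dequeue()->26, [27, 6]

Final queue: [27, 6]


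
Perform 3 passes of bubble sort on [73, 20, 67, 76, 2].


Initial: [73, 20, 67, 76, 2]
Pass 1: [20, 67, 73, 2, 76] (3 swaps)
Pass 2: [20, 67, 2, 73, 76] (1 swaps)
Pass 3: [20, 2, 67, 73, 76] (1 swaps)

After 3 passes: [20, 2, 67, 73, 76]


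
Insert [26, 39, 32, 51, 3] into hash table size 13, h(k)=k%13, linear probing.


Insert 26: h=0 -> slot 0
Insert 39: h=0, 1 probes -> slot 1
Insert 32: h=6 -> slot 6
Insert 51: h=12 -> slot 12
Insert 3: h=3 -> slot 3

Table: [26, 39, None, 3, None, None, 32, None, None, None, None, None, 51]


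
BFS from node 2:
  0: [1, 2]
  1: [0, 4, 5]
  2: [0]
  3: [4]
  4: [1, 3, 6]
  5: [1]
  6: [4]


Visit 2, enqueue [0]
Visit 0, enqueue [1]
Visit 1, enqueue [4, 5]
Visit 4, enqueue [3, 6]
Visit 5, enqueue []
Visit 3, enqueue []
Visit 6, enqueue []

BFS order: [2, 0, 1, 4, 5, 3, 6]


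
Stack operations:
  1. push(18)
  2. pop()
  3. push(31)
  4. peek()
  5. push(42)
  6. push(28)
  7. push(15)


push(18) -> [18]
pop()->18, []
push(31) -> [31]
peek()->31
push(42) -> [31, 42]
push(28) -> [31, 42, 28]
push(15) -> [31, 42, 28, 15]

Final stack: [31, 42, 28, 15]


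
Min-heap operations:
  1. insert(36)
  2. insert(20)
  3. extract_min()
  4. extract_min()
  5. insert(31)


insert(36) -> [36]
insert(20) -> [20, 36]
extract_min()->20, [36]
extract_min()->36, []
insert(31) -> [31]

Final heap: [31]


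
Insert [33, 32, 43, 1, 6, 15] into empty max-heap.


Insert 33: [33]
Insert 32: [33, 32]
Insert 43: [43, 32, 33]
Insert 1: [43, 32, 33, 1]
Insert 6: [43, 32, 33, 1, 6]
Insert 15: [43, 32, 33, 1, 6, 15]

Final heap: [43, 32, 33, 1, 6, 15]


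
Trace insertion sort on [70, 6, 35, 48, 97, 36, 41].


Initial: [70, 6, 35, 48, 97, 36, 41]
Insert 6: [6, 70, 35, 48, 97, 36, 41]
Insert 35: [6, 35, 70, 48, 97, 36, 41]
Insert 48: [6, 35, 48, 70, 97, 36, 41]
Insert 97: [6, 35, 48, 70, 97, 36, 41]
Insert 36: [6, 35, 36, 48, 70, 97, 41]
Insert 41: [6, 35, 36, 41, 48, 70, 97]

Sorted: [6, 35, 36, 41, 48, 70, 97]


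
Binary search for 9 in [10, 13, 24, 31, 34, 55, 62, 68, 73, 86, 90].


Step 1: lo=0, hi=10, mid=5, val=55
Step 2: lo=0, hi=4, mid=2, val=24
Step 3: lo=0, hi=1, mid=0, val=10

Not found


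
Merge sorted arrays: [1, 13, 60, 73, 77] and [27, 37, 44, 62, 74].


Take 1 from A
Take 13 from A
Take 27 from B
Take 37 from B
Take 44 from B
Take 60 from A
Take 62 from B
Take 73 from A
Take 74 from B

Merged: [1, 13, 27, 37, 44, 60, 62, 73, 74, 77]


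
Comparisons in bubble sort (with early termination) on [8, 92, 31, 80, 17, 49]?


Algorithm: bubble sort (with early termination)
Input: [8, 92, 31, 80, 17, 49]
Sorted: [8, 17, 31, 49, 80, 92]

14


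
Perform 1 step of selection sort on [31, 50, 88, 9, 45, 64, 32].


Initial: [31, 50, 88, 9, 45, 64, 32]
Step 1: min=9 at 3
  Swap: [9, 50, 88, 31, 45, 64, 32]

After 1 step: [9, 50, 88, 31, 45, 64, 32]


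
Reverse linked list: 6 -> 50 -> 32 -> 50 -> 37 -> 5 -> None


Step 1: curr=6, set curr.next=prev(None) | reversed so far: 6
Step 2: curr=50, set curr.next=prev(6) | reversed so far: 50 -> 6
Step 3: curr=32, set curr.next=prev(50) | reversed so far: 32 -> 50 -> 6
Step 4: curr=50, set curr.next=prev(32) | reversed so far: 50 -> 32 -> 50 -> 6
Step 5: curr=37, set curr.next=prev(50) | reversed so far: 37 -> 50 -> 32 -> 50 -> 6
Step 6: curr=5, set curr.next=prev(37) | reversed so far: 5 -> 37 -> 50 -> 32 -> 50 -> 6

5 -> 37 -> 50 -> 32 -> 50 -> 6 -> None


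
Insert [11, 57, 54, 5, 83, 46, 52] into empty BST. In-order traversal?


Insert 11: root
Insert 57: R from 11
Insert 54: R from 11 -> L from 57
Insert 5: L from 11
Insert 83: R from 11 -> R from 57
Insert 46: R from 11 -> L from 57 -> L from 54
Insert 52: R from 11 -> L from 57 -> L from 54 -> R from 46

In-order: [5, 11, 46, 52, 54, 57, 83]


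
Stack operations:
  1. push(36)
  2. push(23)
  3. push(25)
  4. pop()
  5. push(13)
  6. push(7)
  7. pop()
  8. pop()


push(36) -> [36]
push(23) -> [36, 23]
push(25) -> [36, 23, 25]
pop()->25, [36, 23]
push(13) -> [36, 23, 13]
push(7) -> [36, 23, 13, 7]
pop()->7, [36, 23, 13]
pop()->13, [36, 23]

Final stack: [36, 23]


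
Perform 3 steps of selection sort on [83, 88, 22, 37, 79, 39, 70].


Initial: [83, 88, 22, 37, 79, 39, 70]
Step 1: min=22 at 2
  Swap: [22, 88, 83, 37, 79, 39, 70]
Step 2: min=37 at 3
  Swap: [22, 37, 83, 88, 79, 39, 70]
Step 3: min=39 at 5
  Swap: [22, 37, 39, 88, 79, 83, 70]

After 3 steps: [22, 37, 39, 88, 79, 83, 70]


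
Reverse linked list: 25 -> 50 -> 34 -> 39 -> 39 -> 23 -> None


Step 1: curr=25, set curr.next=prev(None) | reversed so far: 25
Step 2: curr=50, set curr.next=prev(25) | reversed so far: 50 -> 25
Step 3: curr=34, set curr.next=prev(50) | reversed so far: 34 -> 50 -> 25
Step 4: curr=39, set curr.next=prev(34) | reversed so far: 39 -> 34 -> 50 -> 25
Step 5: curr=39, set curr.next=prev(39) | reversed so far: 39 -> 39 -> 34 -> 50 -> 25
Step 6: curr=23, set curr.next=prev(39) | reversed so far: 23 -> 39 -> 39 -> 34 -> 50 -> 25

23 -> 39 -> 39 -> 34 -> 50 -> 25 -> None


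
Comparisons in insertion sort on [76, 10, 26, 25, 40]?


Algorithm: insertion sort
Input: [76, 10, 26, 25, 40]
Sorted: [10, 25, 26, 40, 76]

8


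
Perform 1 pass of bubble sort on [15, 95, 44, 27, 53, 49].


Initial: [15, 95, 44, 27, 53, 49]
Pass 1: [15, 44, 27, 53, 49, 95] (4 swaps)

After 1 pass: [15, 44, 27, 53, 49, 95]


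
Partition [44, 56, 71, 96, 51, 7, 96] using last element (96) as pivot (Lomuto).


Pivot: 96
  44 <= 96: advance i (no swap)
  56 <= 96: advance i (no swap)
  71 <= 96: advance i (no swap)
  96 <= 96: advance i (no swap)
  51 <= 96: advance i (no swap)
  7 <= 96: advance i (no swap)
Place pivot at 6: [44, 56, 71, 96, 51, 7, 96]

Partitioned: [44, 56, 71, 96, 51, 7, 96]


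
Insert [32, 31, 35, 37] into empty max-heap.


Insert 32: [32]
Insert 31: [32, 31]
Insert 35: [35, 31, 32]
Insert 37: [37, 35, 32, 31]

Final heap: [37, 35, 32, 31]


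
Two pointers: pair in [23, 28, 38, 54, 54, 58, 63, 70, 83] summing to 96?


lo=0(23)+hi=8(83)=106
lo=0(23)+hi=7(70)=93
lo=1(28)+hi=7(70)=98
lo=1(28)+hi=6(63)=91
lo=2(38)+hi=6(63)=101
lo=2(38)+hi=5(58)=96

Yes: 38+58=96


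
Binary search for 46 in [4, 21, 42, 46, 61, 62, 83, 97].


Step 1: lo=0, hi=7, mid=3, val=46

Found at index 3


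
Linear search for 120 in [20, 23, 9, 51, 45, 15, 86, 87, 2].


i=0: 20!=120
i=1: 23!=120
i=2: 9!=120
i=3: 51!=120
i=4: 45!=120
i=5: 15!=120
i=6: 86!=120
i=7: 87!=120
i=8: 2!=120

Not found, 9 comps


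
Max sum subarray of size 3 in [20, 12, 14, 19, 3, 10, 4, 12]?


[0:3]: 46
[1:4]: 45
[2:5]: 36
[3:6]: 32
[4:7]: 17
[5:8]: 26

Max: 46 at [0:3]


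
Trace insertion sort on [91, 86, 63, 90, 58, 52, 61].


Initial: [91, 86, 63, 90, 58, 52, 61]
Insert 86: [86, 91, 63, 90, 58, 52, 61]
Insert 63: [63, 86, 91, 90, 58, 52, 61]
Insert 90: [63, 86, 90, 91, 58, 52, 61]
Insert 58: [58, 63, 86, 90, 91, 52, 61]
Insert 52: [52, 58, 63, 86, 90, 91, 61]
Insert 61: [52, 58, 61, 63, 86, 90, 91]

Sorted: [52, 58, 61, 63, 86, 90, 91]


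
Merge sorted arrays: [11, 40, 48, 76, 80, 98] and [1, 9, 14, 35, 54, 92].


Take 1 from B
Take 9 from B
Take 11 from A
Take 14 from B
Take 35 from B
Take 40 from A
Take 48 from A
Take 54 from B
Take 76 from A
Take 80 from A
Take 92 from B

Merged: [1, 9, 11, 14, 35, 40, 48, 54, 76, 80, 92, 98]


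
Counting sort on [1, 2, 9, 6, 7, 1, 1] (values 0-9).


Input: [1, 2, 9, 6, 7, 1, 1]
Counts: [0, 3, 1, 0, 0, 0, 1, 1, 0, 1]

Sorted: [1, 1, 1, 2, 6, 7, 9]


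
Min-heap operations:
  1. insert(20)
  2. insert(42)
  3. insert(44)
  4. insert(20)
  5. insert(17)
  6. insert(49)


insert(20) -> [20]
insert(42) -> [20, 42]
insert(44) -> [20, 42, 44]
insert(20) -> [20, 20, 44, 42]
insert(17) -> [17, 20, 44, 42, 20]
insert(49) -> [17, 20, 44, 42, 20, 49]

Final heap: [17, 20, 44, 42, 20, 49]


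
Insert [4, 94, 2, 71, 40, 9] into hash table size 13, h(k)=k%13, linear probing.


Insert 4: h=4 -> slot 4
Insert 94: h=3 -> slot 3
Insert 2: h=2 -> slot 2
Insert 71: h=6 -> slot 6
Insert 40: h=1 -> slot 1
Insert 9: h=9 -> slot 9

Table: [None, 40, 2, 94, 4, None, 71, None, None, 9, None, None, None]


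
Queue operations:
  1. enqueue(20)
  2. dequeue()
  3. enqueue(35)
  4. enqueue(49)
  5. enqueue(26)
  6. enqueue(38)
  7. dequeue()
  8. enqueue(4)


enqueue(20) -> [20]
dequeue()->20, []
enqueue(35) -> [35]
enqueue(49) -> [35, 49]
enqueue(26) -> [35, 49, 26]
enqueue(38) -> [35, 49, 26, 38]
dequeue()->35, [49, 26, 38]
enqueue(4) -> [49, 26, 38, 4]

Final queue: [49, 26, 38, 4]


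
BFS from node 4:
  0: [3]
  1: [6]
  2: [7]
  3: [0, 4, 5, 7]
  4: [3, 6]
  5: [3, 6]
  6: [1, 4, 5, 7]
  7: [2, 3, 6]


Visit 4, enqueue [3, 6]
Visit 3, enqueue [0, 5, 7]
Visit 6, enqueue [1]
Visit 0, enqueue []
Visit 5, enqueue []
Visit 7, enqueue [2]
Visit 1, enqueue []
Visit 2, enqueue []

BFS order: [4, 3, 6, 0, 5, 7, 1, 2]


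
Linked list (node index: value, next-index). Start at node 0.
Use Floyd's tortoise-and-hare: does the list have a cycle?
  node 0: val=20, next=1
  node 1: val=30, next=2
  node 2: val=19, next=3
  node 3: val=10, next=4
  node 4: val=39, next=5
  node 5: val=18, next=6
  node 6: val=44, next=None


Floyd's tortoise (slow, +1) and hare (fast, +2):
  init: slow=0, fast=0
  step 1: slow=1, fast=2
  step 2: slow=2, fast=4
  step 3: slow=3, fast=6
  step 4: fast -> None, no cycle

Cycle: no


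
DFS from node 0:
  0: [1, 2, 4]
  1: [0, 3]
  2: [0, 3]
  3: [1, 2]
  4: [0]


Visit 0, push [4, 2, 1]
Visit 1, push [3]
Visit 3, push [2]
Visit 2, push []
Visit 4, push []

DFS order: [0, 1, 3, 2, 4]


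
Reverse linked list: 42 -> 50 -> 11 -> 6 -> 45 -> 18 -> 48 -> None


Step 1: curr=42, set curr.next=prev(None) | reversed so far: 42
Step 2: curr=50, set curr.next=prev(42) | reversed so far: 50 -> 42
Step 3: curr=11, set curr.next=prev(50) | reversed so far: 11 -> 50 -> 42
Step 4: curr=6, set curr.next=prev(11) | reversed so far: 6 -> 11 -> 50 -> 42
Step 5: curr=45, set curr.next=prev(6) | reversed so far: 45 -> 6 -> 11 -> 50 -> 42
Step 6: curr=18, set curr.next=prev(45) | reversed so far: 18 -> 45 -> 6 -> 11 -> 50 -> 42
Step 7: curr=48, set curr.next=prev(18) | reversed so far: 48 -> 18 -> 45 -> 6 -> 11 -> 50 -> 42

48 -> 18 -> 45 -> 6 -> 11 -> 50 -> 42 -> None


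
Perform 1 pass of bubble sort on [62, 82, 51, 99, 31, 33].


Initial: [62, 82, 51, 99, 31, 33]
Pass 1: [62, 51, 82, 31, 33, 99] (3 swaps)

After 1 pass: [62, 51, 82, 31, 33, 99]


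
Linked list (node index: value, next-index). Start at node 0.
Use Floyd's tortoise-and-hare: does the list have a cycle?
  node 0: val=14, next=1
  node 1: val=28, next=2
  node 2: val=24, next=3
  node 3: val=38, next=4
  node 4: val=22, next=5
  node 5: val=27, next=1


Floyd's tortoise (slow, +1) and hare (fast, +2):
  init: slow=0, fast=0
  step 1: slow=1, fast=2
  step 2: slow=2, fast=4
  step 3: slow=3, fast=1
  step 4: slow=4, fast=3
  step 5: slow=5, fast=5
  slow == fast at node 5: cycle detected

Cycle: yes


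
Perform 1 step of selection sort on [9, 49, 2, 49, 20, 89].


Initial: [9, 49, 2, 49, 20, 89]
Step 1: min=2 at 2
  Swap: [2, 49, 9, 49, 20, 89]

After 1 step: [2, 49, 9, 49, 20, 89]


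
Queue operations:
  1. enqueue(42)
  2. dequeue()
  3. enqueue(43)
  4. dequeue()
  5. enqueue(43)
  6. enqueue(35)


enqueue(42) -> [42]
dequeue()->42, []
enqueue(43) -> [43]
dequeue()->43, []
enqueue(43) -> [43]
enqueue(35) -> [43, 35]

Final queue: [43, 35]


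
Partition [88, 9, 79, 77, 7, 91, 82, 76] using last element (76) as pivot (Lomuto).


Pivot: 76
  9 <= 76: swap -> [9, 88, 79, 77, 7, 91, 82, 76]
  7 <= 76: swap -> [9, 7, 79, 77, 88, 91, 82, 76]
Place pivot at 2: [9, 7, 76, 77, 88, 91, 82, 79]

Partitioned: [9, 7, 76, 77, 88, 91, 82, 79]


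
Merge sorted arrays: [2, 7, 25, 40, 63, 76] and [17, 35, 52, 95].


Take 2 from A
Take 7 from A
Take 17 from B
Take 25 from A
Take 35 from B
Take 40 from A
Take 52 from B
Take 63 from A
Take 76 from A

Merged: [2, 7, 17, 25, 35, 40, 52, 63, 76, 95]


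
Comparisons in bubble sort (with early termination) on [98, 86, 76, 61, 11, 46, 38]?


Algorithm: bubble sort (with early termination)
Input: [98, 86, 76, 61, 11, 46, 38]
Sorted: [11, 38, 46, 61, 76, 86, 98]

21


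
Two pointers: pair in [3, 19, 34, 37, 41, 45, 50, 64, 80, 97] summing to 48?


lo=0(3)+hi=9(97)=100
lo=0(3)+hi=8(80)=83
lo=0(3)+hi=7(64)=67
lo=0(3)+hi=6(50)=53
lo=0(3)+hi=5(45)=48

Yes: 3+45=48


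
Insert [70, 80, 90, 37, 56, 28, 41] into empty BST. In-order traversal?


Insert 70: root
Insert 80: R from 70
Insert 90: R from 70 -> R from 80
Insert 37: L from 70
Insert 56: L from 70 -> R from 37
Insert 28: L from 70 -> L from 37
Insert 41: L from 70 -> R from 37 -> L from 56

In-order: [28, 37, 41, 56, 70, 80, 90]


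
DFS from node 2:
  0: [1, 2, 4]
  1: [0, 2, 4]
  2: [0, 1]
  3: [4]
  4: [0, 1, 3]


Visit 2, push [1, 0]
Visit 0, push [4, 1]
Visit 1, push [4]
Visit 4, push [3]
Visit 3, push []

DFS order: [2, 0, 1, 4, 3]


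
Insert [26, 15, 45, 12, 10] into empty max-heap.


Insert 26: [26]
Insert 15: [26, 15]
Insert 45: [45, 15, 26]
Insert 12: [45, 15, 26, 12]
Insert 10: [45, 15, 26, 12, 10]

Final heap: [45, 15, 26, 12, 10]


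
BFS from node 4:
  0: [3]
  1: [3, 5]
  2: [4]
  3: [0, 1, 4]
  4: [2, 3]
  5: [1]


Visit 4, enqueue [2, 3]
Visit 2, enqueue []
Visit 3, enqueue [0, 1]
Visit 0, enqueue []
Visit 1, enqueue [5]
Visit 5, enqueue []

BFS order: [4, 2, 3, 0, 1, 5]


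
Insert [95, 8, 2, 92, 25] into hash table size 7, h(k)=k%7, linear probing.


Insert 95: h=4 -> slot 4
Insert 8: h=1 -> slot 1
Insert 2: h=2 -> slot 2
Insert 92: h=1, 2 probes -> slot 3
Insert 25: h=4, 1 probes -> slot 5

Table: [None, 8, 2, 92, 95, 25, None]


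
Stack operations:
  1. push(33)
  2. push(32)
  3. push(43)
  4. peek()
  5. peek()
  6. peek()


push(33) -> [33]
push(32) -> [33, 32]
push(43) -> [33, 32, 43]
peek()->43
peek()->43
peek()->43

Final stack: [33, 32, 43]


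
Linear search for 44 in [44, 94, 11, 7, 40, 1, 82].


i=0: 44==44 found!

Found at 0, 1 comps


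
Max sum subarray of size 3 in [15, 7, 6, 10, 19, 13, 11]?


[0:3]: 28
[1:4]: 23
[2:5]: 35
[3:6]: 42
[4:7]: 43

Max: 43 at [4:7]


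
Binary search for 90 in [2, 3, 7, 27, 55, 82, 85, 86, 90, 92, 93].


Step 1: lo=0, hi=10, mid=5, val=82
Step 2: lo=6, hi=10, mid=8, val=90

Found at index 8


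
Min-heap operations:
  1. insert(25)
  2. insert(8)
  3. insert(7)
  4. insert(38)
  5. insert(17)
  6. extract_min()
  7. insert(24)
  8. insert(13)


insert(25) -> [25]
insert(8) -> [8, 25]
insert(7) -> [7, 25, 8]
insert(38) -> [7, 25, 8, 38]
insert(17) -> [7, 17, 8, 38, 25]
extract_min()->7, [8, 17, 25, 38]
insert(24) -> [8, 17, 25, 38, 24]
insert(13) -> [8, 17, 13, 38, 24, 25]

Final heap: [8, 17, 13, 38, 24, 25]


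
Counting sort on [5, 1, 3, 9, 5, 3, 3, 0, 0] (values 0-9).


Input: [5, 1, 3, 9, 5, 3, 3, 0, 0]
Counts: [2, 1, 0, 3, 0, 2, 0, 0, 0, 1]

Sorted: [0, 0, 1, 3, 3, 3, 5, 5, 9]


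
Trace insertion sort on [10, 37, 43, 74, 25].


Initial: [10, 37, 43, 74, 25]
Insert 37: [10, 37, 43, 74, 25]
Insert 43: [10, 37, 43, 74, 25]
Insert 74: [10, 37, 43, 74, 25]
Insert 25: [10, 25, 37, 43, 74]

Sorted: [10, 25, 37, 43, 74]


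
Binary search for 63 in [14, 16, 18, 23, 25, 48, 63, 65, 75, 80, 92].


Step 1: lo=0, hi=10, mid=5, val=48
Step 2: lo=6, hi=10, mid=8, val=75
Step 3: lo=6, hi=7, mid=6, val=63

Found at index 6


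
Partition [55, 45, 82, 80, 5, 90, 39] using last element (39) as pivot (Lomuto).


Pivot: 39
  5 <= 39: swap -> [5, 45, 82, 80, 55, 90, 39]
Place pivot at 1: [5, 39, 82, 80, 55, 90, 45]

Partitioned: [5, 39, 82, 80, 55, 90, 45]


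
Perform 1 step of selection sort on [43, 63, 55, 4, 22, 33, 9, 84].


Initial: [43, 63, 55, 4, 22, 33, 9, 84]
Step 1: min=4 at 3
  Swap: [4, 63, 55, 43, 22, 33, 9, 84]

After 1 step: [4, 63, 55, 43, 22, 33, 9, 84]


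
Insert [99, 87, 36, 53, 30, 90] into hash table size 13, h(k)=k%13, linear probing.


Insert 99: h=8 -> slot 8
Insert 87: h=9 -> slot 9
Insert 36: h=10 -> slot 10
Insert 53: h=1 -> slot 1
Insert 30: h=4 -> slot 4
Insert 90: h=12 -> slot 12

Table: [None, 53, None, None, 30, None, None, None, 99, 87, 36, None, 90]


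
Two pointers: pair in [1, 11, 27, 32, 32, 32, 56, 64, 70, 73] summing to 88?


lo=0(1)+hi=9(73)=74
lo=1(11)+hi=9(73)=84
lo=2(27)+hi=9(73)=100
lo=2(27)+hi=8(70)=97
lo=2(27)+hi=7(64)=91
lo=2(27)+hi=6(56)=83
lo=3(32)+hi=6(56)=88

Yes: 32+56=88


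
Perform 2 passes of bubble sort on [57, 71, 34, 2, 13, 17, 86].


Initial: [57, 71, 34, 2, 13, 17, 86]
Pass 1: [57, 34, 2, 13, 17, 71, 86] (4 swaps)
Pass 2: [34, 2, 13, 17, 57, 71, 86] (4 swaps)

After 2 passes: [34, 2, 13, 17, 57, 71, 86]


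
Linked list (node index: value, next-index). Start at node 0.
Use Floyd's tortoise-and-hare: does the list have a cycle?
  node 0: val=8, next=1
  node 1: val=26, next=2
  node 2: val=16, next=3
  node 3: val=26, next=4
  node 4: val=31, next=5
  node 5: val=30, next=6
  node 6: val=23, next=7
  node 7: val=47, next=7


Floyd's tortoise (slow, +1) and hare (fast, +2):
  init: slow=0, fast=0
  step 1: slow=1, fast=2
  step 2: slow=2, fast=4
  step 3: slow=3, fast=6
  step 4: slow=4, fast=7
  step 5: slow=5, fast=7
  step 6: slow=6, fast=7
  step 7: slow=7, fast=7
  slow == fast at node 7: cycle detected

Cycle: yes


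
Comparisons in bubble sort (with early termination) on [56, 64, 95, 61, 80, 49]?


Algorithm: bubble sort (with early termination)
Input: [56, 64, 95, 61, 80, 49]
Sorted: [49, 56, 61, 64, 80, 95]

15


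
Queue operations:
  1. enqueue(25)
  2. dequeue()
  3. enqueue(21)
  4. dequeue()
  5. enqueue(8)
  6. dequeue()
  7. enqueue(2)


enqueue(25) -> [25]
dequeue()->25, []
enqueue(21) -> [21]
dequeue()->21, []
enqueue(8) -> [8]
dequeue()->8, []
enqueue(2) -> [2]

Final queue: [2]


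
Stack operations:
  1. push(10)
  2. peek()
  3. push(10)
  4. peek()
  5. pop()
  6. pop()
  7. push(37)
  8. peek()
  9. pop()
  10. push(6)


push(10) -> [10]
peek()->10
push(10) -> [10, 10]
peek()->10
pop()->10, [10]
pop()->10, []
push(37) -> [37]
peek()->37
pop()->37, []
push(6) -> [6]

Final stack: [6]


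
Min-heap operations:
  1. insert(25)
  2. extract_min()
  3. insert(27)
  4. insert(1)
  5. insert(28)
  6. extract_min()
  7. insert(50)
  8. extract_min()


insert(25) -> [25]
extract_min()->25, []
insert(27) -> [27]
insert(1) -> [1, 27]
insert(28) -> [1, 27, 28]
extract_min()->1, [27, 28]
insert(50) -> [27, 28, 50]
extract_min()->27, [28, 50]

Final heap: [28, 50]


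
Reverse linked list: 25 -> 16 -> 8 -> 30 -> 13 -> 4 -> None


Step 1: curr=25, set curr.next=prev(None) | reversed so far: 25
Step 2: curr=16, set curr.next=prev(25) | reversed so far: 16 -> 25
Step 3: curr=8, set curr.next=prev(16) | reversed so far: 8 -> 16 -> 25
Step 4: curr=30, set curr.next=prev(8) | reversed so far: 30 -> 8 -> 16 -> 25
Step 5: curr=13, set curr.next=prev(30) | reversed so far: 13 -> 30 -> 8 -> 16 -> 25
Step 6: curr=4, set curr.next=prev(13) | reversed so far: 4 -> 13 -> 30 -> 8 -> 16 -> 25

4 -> 13 -> 30 -> 8 -> 16 -> 25 -> None


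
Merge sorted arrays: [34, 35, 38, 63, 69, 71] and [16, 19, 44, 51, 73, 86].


Take 16 from B
Take 19 from B
Take 34 from A
Take 35 from A
Take 38 from A
Take 44 from B
Take 51 from B
Take 63 from A
Take 69 from A
Take 71 from A

Merged: [16, 19, 34, 35, 38, 44, 51, 63, 69, 71, 73, 86]


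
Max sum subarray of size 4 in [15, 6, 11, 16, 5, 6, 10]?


[0:4]: 48
[1:5]: 38
[2:6]: 38
[3:7]: 37

Max: 48 at [0:4]


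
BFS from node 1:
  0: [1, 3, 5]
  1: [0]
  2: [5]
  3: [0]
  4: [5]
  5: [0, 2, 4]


Visit 1, enqueue [0]
Visit 0, enqueue [3, 5]
Visit 3, enqueue []
Visit 5, enqueue [2, 4]
Visit 2, enqueue []
Visit 4, enqueue []

BFS order: [1, 0, 3, 5, 2, 4]


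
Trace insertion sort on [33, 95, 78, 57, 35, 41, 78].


Initial: [33, 95, 78, 57, 35, 41, 78]
Insert 95: [33, 95, 78, 57, 35, 41, 78]
Insert 78: [33, 78, 95, 57, 35, 41, 78]
Insert 57: [33, 57, 78, 95, 35, 41, 78]
Insert 35: [33, 35, 57, 78, 95, 41, 78]
Insert 41: [33, 35, 41, 57, 78, 95, 78]
Insert 78: [33, 35, 41, 57, 78, 78, 95]

Sorted: [33, 35, 41, 57, 78, 78, 95]


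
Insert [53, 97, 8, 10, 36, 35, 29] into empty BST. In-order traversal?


Insert 53: root
Insert 97: R from 53
Insert 8: L from 53
Insert 10: L from 53 -> R from 8
Insert 36: L from 53 -> R from 8 -> R from 10
Insert 35: L from 53 -> R from 8 -> R from 10 -> L from 36
Insert 29: L from 53 -> R from 8 -> R from 10 -> L from 36 -> L from 35

In-order: [8, 10, 29, 35, 36, 53, 97]


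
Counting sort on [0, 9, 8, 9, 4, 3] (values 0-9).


Input: [0, 9, 8, 9, 4, 3]
Counts: [1, 0, 0, 1, 1, 0, 0, 0, 1, 2]

Sorted: [0, 3, 4, 8, 9, 9]


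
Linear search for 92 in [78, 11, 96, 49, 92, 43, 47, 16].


i=0: 78!=92
i=1: 11!=92
i=2: 96!=92
i=3: 49!=92
i=4: 92==92 found!

Found at 4, 5 comps


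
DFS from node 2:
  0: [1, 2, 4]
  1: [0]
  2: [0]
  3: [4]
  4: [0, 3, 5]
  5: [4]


Visit 2, push [0]
Visit 0, push [4, 1]
Visit 1, push []
Visit 4, push [5, 3]
Visit 3, push []
Visit 5, push []

DFS order: [2, 0, 1, 4, 3, 5]


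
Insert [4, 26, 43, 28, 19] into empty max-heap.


Insert 4: [4]
Insert 26: [26, 4]
Insert 43: [43, 4, 26]
Insert 28: [43, 28, 26, 4]
Insert 19: [43, 28, 26, 4, 19]

Final heap: [43, 28, 26, 4, 19]


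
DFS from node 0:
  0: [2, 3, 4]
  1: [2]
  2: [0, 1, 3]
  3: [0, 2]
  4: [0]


Visit 0, push [4, 3, 2]
Visit 2, push [3, 1]
Visit 1, push []
Visit 3, push []
Visit 4, push []

DFS order: [0, 2, 1, 3, 4]


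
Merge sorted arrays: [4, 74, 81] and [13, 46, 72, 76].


Take 4 from A
Take 13 from B
Take 46 from B
Take 72 from B
Take 74 from A
Take 76 from B

Merged: [4, 13, 46, 72, 74, 76, 81]


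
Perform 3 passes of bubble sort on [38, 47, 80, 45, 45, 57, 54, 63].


Initial: [38, 47, 80, 45, 45, 57, 54, 63]
Pass 1: [38, 47, 45, 45, 57, 54, 63, 80] (5 swaps)
Pass 2: [38, 45, 45, 47, 54, 57, 63, 80] (3 swaps)
Pass 3: [38, 45, 45, 47, 54, 57, 63, 80] (0 swaps)

After 3 passes: [38, 45, 45, 47, 54, 57, 63, 80]


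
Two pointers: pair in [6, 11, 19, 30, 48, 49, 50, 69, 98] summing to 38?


lo=0(6)+hi=8(98)=104
lo=0(6)+hi=7(69)=75
lo=0(6)+hi=6(50)=56
lo=0(6)+hi=5(49)=55
lo=0(6)+hi=4(48)=54
lo=0(6)+hi=3(30)=36
lo=1(11)+hi=3(30)=41
lo=1(11)+hi=2(19)=30

No pair found


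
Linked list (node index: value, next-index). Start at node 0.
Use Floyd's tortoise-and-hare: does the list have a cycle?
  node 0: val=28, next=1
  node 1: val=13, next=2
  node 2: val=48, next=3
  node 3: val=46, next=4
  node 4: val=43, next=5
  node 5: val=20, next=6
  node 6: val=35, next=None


Floyd's tortoise (slow, +1) and hare (fast, +2):
  init: slow=0, fast=0
  step 1: slow=1, fast=2
  step 2: slow=2, fast=4
  step 3: slow=3, fast=6
  step 4: fast -> None, no cycle

Cycle: no


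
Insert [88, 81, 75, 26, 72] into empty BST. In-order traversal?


Insert 88: root
Insert 81: L from 88
Insert 75: L from 88 -> L from 81
Insert 26: L from 88 -> L from 81 -> L from 75
Insert 72: L from 88 -> L from 81 -> L from 75 -> R from 26

In-order: [26, 72, 75, 81, 88]


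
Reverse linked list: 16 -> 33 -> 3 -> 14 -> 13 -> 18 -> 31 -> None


Step 1: curr=16, set curr.next=prev(None) | reversed so far: 16
Step 2: curr=33, set curr.next=prev(16) | reversed so far: 33 -> 16
Step 3: curr=3, set curr.next=prev(33) | reversed so far: 3 -> 33 -> 16
Step 4: curr=14, set curr.next=prev(3) | reversed so far: 14 -> 3 -> 33 -> 16
Step 5: curr=13, set curr.next=prev(14) | reversed so far: 13 -> 14 -> 3 -> 33 -> 16
Step 6: curr=18, set curr.next=prev(13) | reversed so far: 18 -> 13 -> 14 -> 3 -> 33 -> 16
Step 7: curr=31, set curr.next=prev(18) | reversed so far: 31 -> 18 -> 13 -> 14 -> 3 -> 33 -> 16

31 -> 18 -> 13 -> 14 -> 3 -> 33 -> 16 -> None


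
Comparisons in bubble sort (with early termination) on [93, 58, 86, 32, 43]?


Algorithm: bubble sort (with early termination)
Input: [93, 58, 86, 32, 43]
Sorted: [32, 43, 58, 86, 93]

10


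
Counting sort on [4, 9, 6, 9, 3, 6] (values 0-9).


Input: [4, 9, 6, 9, 3, 6]
Counts: [0, 0, 0, 1, 1, 0, 2, 0, 0, 2]

Sorted: [3, 4, 6, 6, 9, 9]


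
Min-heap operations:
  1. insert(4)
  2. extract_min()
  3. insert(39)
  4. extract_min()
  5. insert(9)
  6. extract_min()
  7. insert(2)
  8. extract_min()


insert(4) -> [4]
extract_min()->4, []
insert(39) -> [39]
extract_min()->39, []
insert(9) -> [9]
extract_min()->9, []
insert(2) -> [2]
extract_min()->2, []

Final heap: []


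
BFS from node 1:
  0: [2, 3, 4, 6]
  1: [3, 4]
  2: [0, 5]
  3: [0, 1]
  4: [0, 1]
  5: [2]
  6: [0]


Visit 1, enqueue [3, 4]
Visit 3, enqueue [0]
Visit 4, enqueue []
Visit 0, enqueue [2, 6]
Visit 2, enqueue [5]
Visit 6, enqueue []
Visit 5, enqueue []

BFS order: [1, 3, 4, 0, 2, 6, 5]


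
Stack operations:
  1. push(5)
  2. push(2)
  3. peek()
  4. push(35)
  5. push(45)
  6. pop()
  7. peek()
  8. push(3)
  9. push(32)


push(5) -> [5]
push(2) -> [5, 2]
peek()->2
push(35) -> [5, 2, 35]
push(45) -> [5, 2, 35, 45]
pop()->45, [5, 2, 35]
peek()->35
push(3) -> [5, 2, 35, 3]
push(32) -> [5, 2, 35, 3, 32]

Final stack: [5, 2, 35, 3, 32]


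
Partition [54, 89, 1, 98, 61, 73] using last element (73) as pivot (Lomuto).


Pivot: 73
  54 <= 73: advance i (no swap)
  1 <= 73: swap -> [54, 1, 89, 98, 61, 73]
  61 <= 73: swap -> [54, 1, 61, 98, 89, 73]
Place pivot at 3: [54, 1, 61, 73, 89, 98]

Partitioned: [54, 1, 61, 73, 89, 98]


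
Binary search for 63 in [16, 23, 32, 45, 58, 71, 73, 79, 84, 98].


Step 1: lo=0, hi=9, mid=4, val=58
Step 2: lo=5, hi=9, mid=7, val=79
Step 3: lo=5, hi=6, mid=5, val=71

Not found


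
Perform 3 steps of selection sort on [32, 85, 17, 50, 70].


Initial: [32, 85, 17, 50, 70]
Step 1: min=17 at 2
  Swap: [17, 85, 32, 50, 70]
Step 2: min=32 at 2
  Swap: [17, 32, 85, 50, 70]
Step 3: min=50 at 3
  Swap: [17, 32, 50, 85, 70]

After 3 steps: [17, 32, 50, 85, 70]


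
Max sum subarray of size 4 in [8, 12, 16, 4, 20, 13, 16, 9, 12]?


[0:4]: 40
[1:5]: 52
[2:6]: 53
[3:7]: 53
[4:8]: 58
[5:9]: 50

Max: 58 at [4:8]


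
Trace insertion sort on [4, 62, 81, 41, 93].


Initial: [4, 62, 81, 41, 93]
Insert 62: [4, 62, 81, 41, 93]
Insert 81: [4, 62, 81, 41, 93]
Insert 41: [4, 41, 62, 81, 93]
Insert 93: [4, 41, 62, 81, 93]

Sorted: [4, 41, 62, 81, 93]


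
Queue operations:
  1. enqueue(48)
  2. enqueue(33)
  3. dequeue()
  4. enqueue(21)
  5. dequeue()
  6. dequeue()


enqueue(48) -> [48]
enqueue(33) -> [48, 33]
dequeue()->48, [33]
enqueue(21) -> [33, 21]
dequeue()->33, [21]
dequeue()->21, []

Final queue: []


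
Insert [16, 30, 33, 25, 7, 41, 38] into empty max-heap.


Insert 16: [16]
Insert 30: [30, 16]
Insert 33: [33, 16, 30]
Insert 25: [33, 25, 30, 16]
Insert 7: [33, 25, 30, 16, 7]
Insert 41: [41, 25, 33, 16, 7, 30]
Insert 38: [41, 25, 38, 16, 7, 30, 33]

Final heap: [41, 25, 38, 16, 7, 30, 33]


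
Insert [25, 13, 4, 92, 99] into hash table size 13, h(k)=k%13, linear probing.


Insert 25: h=12 -> slot 12
Insert 13: h=0 -> slot 0
Insert 4: h=4 -> slot 4
Insert 92: h=1 -> slot 1
Insert 99: h=8 -> slot 8

Table: [13, 92, None, None, 4, None, None, None, 99, None, None, None, 25]


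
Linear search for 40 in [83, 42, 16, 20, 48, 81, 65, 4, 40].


i=0: 83!=40
i=1: 42!=40
i=2: 16!=40
i=3: 20!=40
i=4: 48!=40
i=5: 81!=40
i=6: 65!=40
i=7: 4!=40
i=8: 40==40 found!

Found at 8, 9 comps


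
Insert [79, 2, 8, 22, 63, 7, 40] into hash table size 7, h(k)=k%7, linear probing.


Insert 79: h=2 -> slot 2
Insert 2: h=2, 1 probes -> slot 3
Insert 8: h=1 -> slot 1
Insert 22: h=1, 3 probes -> slot 4
Insert 63: h=0 -> slot 0
Insert 7: h=0, 5 probes -> slot 5
Insert 40: h=5, 1 probes -> slot 6

Table: [63, 8, 79, 2, 22, 7, 40]


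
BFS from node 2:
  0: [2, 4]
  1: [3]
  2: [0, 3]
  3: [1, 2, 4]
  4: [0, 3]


Visit 2, enqueue [0, 3]
Visit 0, enqueue [4]
Visit 3, enqueue [1]
Visit 4, enqueue []
Visit 1, enqueue []

BFS order: [2, 0, 3, 4, 1]


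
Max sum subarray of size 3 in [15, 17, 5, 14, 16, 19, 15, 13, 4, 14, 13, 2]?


[0:3]: 37
[1:4]: 36
[2:5]: 35
[3:6]: 49
[4:7]: 50
[5:8]: 47
[6:9]: 32
[7:10]: 31
[8:11]: 31
[9:12]: 29

Max: 50 at [4:7]


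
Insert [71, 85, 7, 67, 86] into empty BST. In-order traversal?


Insert 71: root
Insert 85: R from 71
Insert 7: L from 71
Insert 67: L from 71 -> R from 7
Insert 86: R from 71 -> R from 85

In-order: [7, 67, 71, 85, 86]


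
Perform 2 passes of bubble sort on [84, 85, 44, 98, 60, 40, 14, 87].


Initial: [84, 85, 44, 98, 60, 40, 14, 87]
Pass 1: [84, 44, 85, 60, 40, 14, 87, 98] (5 swaps)
Pass 2: [44, 84, 60, 40, 14, 85, 87, 98] (4 swaps)

After 2 passes: [44, 84, 60, 40, 14, 85, 87, 98]


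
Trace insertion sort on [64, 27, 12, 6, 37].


Initial: [64, 27, 12, 6, 37]
Insert 27: [27, 64, 12, 6, 37]
Insert 12: [12, 27, 64, 6, 37]
Insert 6: [6, 12, 27, 64, 37]
Insert 37: [6, 12, 27, 37, 64]

Sorted: [6, 12, 27, 37, 64]


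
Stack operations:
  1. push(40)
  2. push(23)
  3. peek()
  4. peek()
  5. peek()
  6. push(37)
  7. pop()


push(40) -> [40]
push(23) -> [40, 23]
peek()->23
peek()->23
peek()->23
push(37) -> [40, 23, 37]
pop()->37, [40, 23]

Final stack: [40, 23]


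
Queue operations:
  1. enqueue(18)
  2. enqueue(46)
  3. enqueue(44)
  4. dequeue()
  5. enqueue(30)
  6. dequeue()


enqueue(18) -> [18]
enqueue(46) -> [18, 46]
enqueue(44) -> [18, 46, 44]
dequeue()->18, [46, 44]
enqueue(30) -> [46, 44, 30]
dequeue()->46, [44, 30]

Final queue: [44, 30]


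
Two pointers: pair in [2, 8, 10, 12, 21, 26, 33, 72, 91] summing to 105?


lo=0(2)+hi=8(91)=93
lo=1(8)+hi=8(91)=99
lo=2(10)+hi=8(91)=101
lo=3(12)+hi=8(91)=103
lo=4(21)+hi=8(91)=112
lo=4(21)+hi=7(72)=93
lo=5(26)+hi=7(72)=98
lo=6(33)+hi=7(72)=105

Yes: 33+72=105


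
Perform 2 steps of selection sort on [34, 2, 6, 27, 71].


Initial: [34, 2, 6, 27, 71]
Step 1: min=2 at 1
  Swap: [2, 34, 6, 27, 71]
Step 2: min=6 at 2
  Swap: [2, 6, 34, 27, 71]

After 2 steps: [2, 6, 34, 27, 71]


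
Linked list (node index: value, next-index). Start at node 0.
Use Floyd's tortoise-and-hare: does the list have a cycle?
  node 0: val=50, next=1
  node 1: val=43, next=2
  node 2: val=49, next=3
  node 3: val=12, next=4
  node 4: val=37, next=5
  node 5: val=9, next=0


Floyd's tortoise (slow, +1) and hare (fast, +2):
  init: slow=0, fast=0
  step 1: slow=1, fast=2
  step 2: slow=2, fast=4
  step 3: slow=3, fast=0
  step 4: slow=4, fast=2
  step 5: slow=5, fast=4
  step 6: slow=0, fast=0
  slow == fast at node 0: cycle detected

Cycle: yes


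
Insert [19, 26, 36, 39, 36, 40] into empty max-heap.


Insert 19: [19]
Insert 26: [26, 19]
Insert 36: [36, 19, 26]
Insert 39: [39, 36, 26, 19]
Insert 36: [39, 36, 26, 19, 36]
Insert 40: [40, 36, 39, 19, 36, 26]

Final heap: [40, 36, 39, 19, 36, 26]


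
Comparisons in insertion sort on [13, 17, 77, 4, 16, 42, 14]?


Algorithm: insertion sort
Input: [13, 17, 77, 4, 16, 42, 14]
Sorted: [4, 13, 14, 16, 17, 42, 77]

15


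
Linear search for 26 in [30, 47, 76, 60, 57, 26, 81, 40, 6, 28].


i=0: 30!=26
i=1: 47!=26
i=2: 76!=26
i=3: 60!=26
i=4: 57!=26
i=5: 26==26 found!

Found at 5, 6 comps


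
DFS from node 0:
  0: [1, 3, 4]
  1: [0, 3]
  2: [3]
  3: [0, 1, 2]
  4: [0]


Visit 0, push [4, 3, 1]
Visit 1, push [3]
Visit 3, push [2]
Visit 2, push []
Visit 4, push []

DFS order: [0, 1, 3, 2, 4]


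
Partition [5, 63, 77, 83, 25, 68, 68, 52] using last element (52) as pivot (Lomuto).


Pivot: 52
  5 <= 52: advance i (no swap)
  25 <= 52: swap -> [5, 25, 77, 83, 63, 68, 68, 52]
Place pivot at 2: [5, 25, 52, 83, 63, 68, 68, 77]

Partitioned: [5, 25, 52, 83, 63, 68, 68, 77]


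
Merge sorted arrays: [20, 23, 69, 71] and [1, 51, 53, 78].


Take 1 from B
Take 20 from A
Take 23 from A
Take 51 from B
Take 53 from B
Take 69 from A
Take 71 from A

Merged: [1, 20, 23, 51, 53, 69, 71, 78]


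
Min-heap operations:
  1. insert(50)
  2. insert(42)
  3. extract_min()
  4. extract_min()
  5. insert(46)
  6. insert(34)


insert(50) -> [50]
insert(42) -> [42, 50]
extract_min()->42, [50]
extract_min()->50, []
insert(46) -> [46]
insert(34) -> [34, 46]

Final heap: [34, 46]


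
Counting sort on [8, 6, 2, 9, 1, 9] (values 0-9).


Input: [8, 6, 2, 9, 1, 9]
Counts: [0, 1, 1, 0, 0, 0, 1, 0, 1, 2]

Sorted: [1, 2, 6, 8, 9, 9]


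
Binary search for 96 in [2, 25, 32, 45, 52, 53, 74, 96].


Step 1: lo=0, hi=7, mid=3, val=45
Step 2: lo=4, hi=7, mid=5, val=53
Step 3: lo=6, hi=7, mid=6, val=74
Step 4: lo=7, hi=7, mid=7, val=96

Found at index 7


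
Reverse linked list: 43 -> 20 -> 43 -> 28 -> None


Step 1: curr=43, set curr.next=prev(None) | reversed so far: 43
Step 2: curr=20, set curr.next=prev(43) | reversed so far: 20 -> 43
Step 3: curr=43, set curr.next=prev(20) | reversed so far: 43 -> 20 -> 43
Step 4: curr=28, set curr.next=prev(43) | reversed so far: 28 -> 43 -> 20 -> 43

28 -> 43 -> 20 -> 43 -> None


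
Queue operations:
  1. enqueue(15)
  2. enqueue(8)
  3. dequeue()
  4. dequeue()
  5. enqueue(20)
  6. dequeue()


enqueue(15) -> [15]
enqueue(8) -> [15, 8]
dequeue()->15, [8]
dequeue()->8, []
enqueue(20) -> [20]
dequeue()->20, []

Final queue: []


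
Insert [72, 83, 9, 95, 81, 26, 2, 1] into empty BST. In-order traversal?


Insert 72: root
Insert 83: R from 72
Insert 9: L from 72
Insert 95: R from 72 -> R from 83
Insert 81: R from 72 -> L from 83
Insert 26: L from 72 -> R from 9
Insert 2: L from 72 -> L from 9
Insert 1: L from 72 -> L from 9 -> L from 2

In-order: [1, 2, 9, 26, 72, 81, 83, 95]


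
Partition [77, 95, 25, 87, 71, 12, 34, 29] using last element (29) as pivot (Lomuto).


Pivot: 29
  25 <= 29: swap -> [25, 95, 77, 87, 71, 12, 34, 29]
  12 <= 29: swap -> [25, 12, 77, 87, 71, 95, 34, 29]
Place pivot at 2: [25, 12, 29, 87, 71, 95, 34, 77]

Partitioned: [25, 12, 29, 87, 71, 95, 34, 77]


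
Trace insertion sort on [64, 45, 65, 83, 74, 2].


Initial: [64, 45, 65, 83, 74, 2]
Insert 45: [45, 64, 65, 83, 74, 2]
Insert 65: [45, 64, 65, 83, 74, 2]
Insert 83: [45, 64, 65, 83, 74, 2]
Insert 74: [45, 64, 65, 74, 83, 2]
Insert 2: [2, 45, 64, 65, 74, 83]

Sorted: [2, 45, 64, 65, 74, 83]


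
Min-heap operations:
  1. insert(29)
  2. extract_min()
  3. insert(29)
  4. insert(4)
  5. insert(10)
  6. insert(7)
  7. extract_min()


insert(29) -> [29]
extract_min()->29, []
insert(29) -> [29]
insert(4) -> [4, 29]
insert(10) -> [4, 29, 10]
insert(7) -> [4, 7, 10, 29]
extract_min()->4, [7, 29, 10]

Final heap: [7, 29, 10]
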